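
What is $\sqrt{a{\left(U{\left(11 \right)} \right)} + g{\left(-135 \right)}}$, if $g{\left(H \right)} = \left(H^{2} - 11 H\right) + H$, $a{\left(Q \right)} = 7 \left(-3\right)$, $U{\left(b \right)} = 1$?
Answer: $\sqrt{19554} \approx 139.84$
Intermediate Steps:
$a{\left(Q \right)} = -21$
$g{\left(H \right)} = H^{2} - 10 H$
$\sqrt{a{\left(U{\left(11 \right)} \right)} + g{\left(-135 \right)}} = \sqrt{-21 - 135 \left(-10 - 135\right)} = \sqrt{-21 - -19575} = \sqrt{-21 + 19575} = \sqrt{19554}$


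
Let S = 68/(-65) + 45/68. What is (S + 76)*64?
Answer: 5347536/1105 ≈ 4839.4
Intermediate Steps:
S = -1699/4420 (S = 68*(-1/65) + 45*(1/68) = -68/65 + 45/68 = -1699/4420 ≈ -0.38439)
(S + 76)*64 = (-1699/4420 + 76)*64 = (334221/4420)*64 = 5347536/1105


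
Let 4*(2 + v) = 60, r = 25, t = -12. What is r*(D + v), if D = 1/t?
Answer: 3875/12 ≈ 322.92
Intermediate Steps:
v = 13 (v = -2 + (¼)*60 = -2 + 15 = 13)
D = -1/12 (D = 1/(-12) = -1/12 ≈ -0.083333)
r*(D + v) = 25*(-1/12 + 13) = 25*(155/12) = 3875/12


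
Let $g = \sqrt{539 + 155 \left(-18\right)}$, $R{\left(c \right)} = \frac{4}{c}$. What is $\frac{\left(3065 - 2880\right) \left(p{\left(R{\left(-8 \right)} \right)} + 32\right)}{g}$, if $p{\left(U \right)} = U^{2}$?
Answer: $- \frac{23865 i \sqrt{2251}}{9004} \approx - 125.75 i$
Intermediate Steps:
$g = i \sqrt{2251}$ ($g = \sqrt{539 - 2790} = \sqrt{-2251} = i \sqrt{2251} \approx 47.445 i$)
$\frac{\left(3065 - 2880\right) \left(p{\left(R{\left(-8 \right)} \right)} + 32\right)}{g} = \frac{\left(3065 - 2880\right) \left(\left(\frac{4}{-8}\right)^{2} + 32\right)}{i \sqrt{2251}} = 185 \left(\left(4 \left(- \frac{1}{8}\right)\right)^{2} + 32\right) \left(- \frac{i \sqrt{2251}}{2251}\right) = 185 \left(\left(- \frac{1}{2}\right)^{2} + 32\right) \left(- \frac{i \sqrt{2251}}{2251}\right) = 185 \left(\frac{1}{4} + 32\right) \left(- \frac{i \sqrt{2251}}{2251}\right) = 185 \cdot \frac{129}{4} \left(- \frac{i \sqrt{2251}}{2251}\right) = \frac{23865 \left(- \frac{i \sqrt{2251}}{2251}\right)}{4} = - \frac{23865 i \sqrt{2251}}{9004}$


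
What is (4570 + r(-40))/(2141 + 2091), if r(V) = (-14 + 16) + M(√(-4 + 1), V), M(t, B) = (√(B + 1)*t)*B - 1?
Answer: 4571/4232 + 15*√13/529 ≈ 1.1823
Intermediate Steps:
M(t, B) = -1 + B*t*√(1 + B) (M(t, B) = (√(1 + B)*t)*B - 1 = (t*√(1 + B))*B - 1 = B*t*√(1 + B) - 1 = -1 + B*t*√(1 + B))
r(V) = 1 + I*V*√3*√(1 + V) (r(V) = (-14 + 16) + (-1 + V*√(-4 + 1)*√(1 + V)) = 2 + (-1 + V*√(-3)*√(1 + V)) = 2 + (-1 + V*(I*√3)*√(1 + V)) = 2 + (-1 + I*V*√3*√(1 + V)) = 1 + I*V*√3*√(1 + V))
(4570 + r(-40))/(2141 + 2091) = (4570 + (1 + I*(-40)*√3*√(1 - 40)))/(2141 + 2091) = (4570 + (1 + I*(-40)*√3*√(-39)))/4232 = (4570 + (1 + I*(-40)*√3*(I*√39)))*(1/4232) = (4570 + (1 + 120*√13))*(1/4232) = (4571 + 120*√13)*(1/4232) = 4571/4232 + 15*√13/529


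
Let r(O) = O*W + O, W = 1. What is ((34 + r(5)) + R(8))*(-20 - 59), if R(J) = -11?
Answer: -2607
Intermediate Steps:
r(O) = 2*O (r(O) = O*1 + O = O + O = 2*O)
((34 + r(5)) + R(8))*(-20 - 59) = ((34 + 2*5) - 11)*(-20 - 59) = ((34 + 10) - 11)*(-79) = (44 - 11)*(-79) = 33*(-79) = -2607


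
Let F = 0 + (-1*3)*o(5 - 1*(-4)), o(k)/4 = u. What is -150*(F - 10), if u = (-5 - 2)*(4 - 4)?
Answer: 1500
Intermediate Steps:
u = 0 (u = -7*0 = 0)
o(k) = 0 (o(k) = 4*0 = 0)
F = 0 (F = 0 - 1*3*0 = 0 - 3*0 = 0 + 0 = 0)
-150*(F - 10) = -150*(0 - 10) = -150*(-10) = 1500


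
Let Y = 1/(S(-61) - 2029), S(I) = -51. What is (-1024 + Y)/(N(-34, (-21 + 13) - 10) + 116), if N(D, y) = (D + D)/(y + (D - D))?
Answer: -19169289/2242240 ≈ -8.5492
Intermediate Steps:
N(D, y) = 2*D/y (N(D, y) = (2*D)/(y + 0) = (2*D)/y = 2*D/y)
Y = -1/2080 (Y = 1/(-51 - 2029) = 1/(-2080) = -1/2080 ≈ -0.00048077)
(-1024 + Y)/(N(-34, (-21 + 13) - 10) + 116) = (-1024 - 1/2080)/(2*(-34)/((-21 + 13) - 10) + 116) = -2129921/(2080*(2*(-34)/(-8 - 10) + 116)) = -2129921/(2080*(2*(-34)/(-18) + 116)) = -2129921/(2080*(2*(-34)*(-1/18) + 116)) = -2129921/(2080*(34/9 + 116)) = -2129921/(2080*1078/9) = -2129921/2080*9/1078 = -19169289/2242240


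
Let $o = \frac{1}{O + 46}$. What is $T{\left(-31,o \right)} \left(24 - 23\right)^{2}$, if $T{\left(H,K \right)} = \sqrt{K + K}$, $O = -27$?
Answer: $\frac{\sqrt{38}}{19} \approx 0.32444$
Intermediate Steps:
$o = \frac{1}{19}$ ($o = \frac{1}{-27 + 46} = \frac{1}{19} \approx 0.052632$)
$T{\left(H,K \right)} = \sqrt{2} \sqrt{K}$ ($T{\left(H,K \right)} = \sqrt{2 K} = \sqrt{2} \sqrt{K}$)
$T{\left(-31,o \right)} \left(24 - 23\right)^{2} = \frac{\sqrt{2}}{\sqrt{19}} \left(24 - 23\right)^{2} = \sqrt{2} \frac{\sqrt{19}}{19} \cdot 1^{2} = \frac{\sqrt{38}}{19} \cdot 1 = \frac{\sqrt{38}}{19}$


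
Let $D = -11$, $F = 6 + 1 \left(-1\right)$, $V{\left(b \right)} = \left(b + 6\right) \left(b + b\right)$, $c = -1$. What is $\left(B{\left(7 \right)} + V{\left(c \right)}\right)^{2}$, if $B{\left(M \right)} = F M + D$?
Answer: $196$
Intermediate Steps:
$V{\left(b \right)} = 2 b \left(6 + b\right)$ ($V{\left(b \right)} = \left(6 + b\right) 2 b = 2 b \left(6 + b\right)$)
$F = 5$ ($F = 6 - 1 = 5$)
$B{\left(M \right)} = -11 + 5 M$ ($B{\left(M \right)} = 5 M - 11 = -11 + 5 M$)
$\left(B{\left(7 \right)} + V{\left(c \right)}\right)^{2} = \left(\left(-11 + 5 \cdot 7\right) + 2 \left(-1\right) \left(6 - 1\right)\right)^{2} = \left(\left(-11 + 35\right) + 2 \left(-1\right) 5\right)^{2} = \left(24 - 10\right)^{2} = 14^{2} = 196$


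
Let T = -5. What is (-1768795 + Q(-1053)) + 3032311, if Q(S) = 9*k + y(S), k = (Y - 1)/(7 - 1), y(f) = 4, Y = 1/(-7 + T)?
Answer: 10108147/8 ≈ 1.2635e+6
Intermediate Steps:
Y = -1/12 (Y = 1/(-7 - 5) = 1/(-12) = -1/12 ≈ -0.083333)
k = -13/72 (k = (-1/12 - 1)/(7 - 1) = -13/12/6 = -13/12*⅙ = -13/72 ≈ -0.18056)
Q(S) = 19/8 (Q(S) = 9*(-13/72) + 4 = -13/8 + 4 = 19/8)
(-1768795 + Q(-1053)) + 3032311 = (-1768795 + 19/8) + 3032311 = -14150341/8 + 3032311 = 10108147/8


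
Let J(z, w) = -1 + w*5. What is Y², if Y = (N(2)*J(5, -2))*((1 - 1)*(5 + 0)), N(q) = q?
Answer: 0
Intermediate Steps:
J(z, w) = -1 + 5*w
Y = 0 (Y = (2*(-1 + 5*(-2)))*((1 - 1)*(5 + 0)) = (2*(-1 - 10))*(0*5) = (2*(-11))*0 = -22*0 = 0)
Y² = 0² = 0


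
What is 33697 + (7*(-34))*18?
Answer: 29413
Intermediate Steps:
33697 + (7*(-34))*18 = 33697 - 238*18 = 33697 - 4284 = 29413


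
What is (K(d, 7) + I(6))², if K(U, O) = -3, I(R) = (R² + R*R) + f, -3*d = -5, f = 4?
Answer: 5329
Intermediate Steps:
d = 5/3 (d = -⅓*(-5) = 5/3 ≈ 1.6667)
I(R) = 4 + 2*R² (I(R) = (R² + R*R) + 4 = (R² + R²) + 4 = 2*R² + 4 = 4 + 2*R²)
(K(d, 7) + I(6))² = (-3 + (4 + 2*6²))² = (-3 + (4 + 2*36))² = (-3 + (4 + 72))² = (-3 + 76)² = 73² = 5329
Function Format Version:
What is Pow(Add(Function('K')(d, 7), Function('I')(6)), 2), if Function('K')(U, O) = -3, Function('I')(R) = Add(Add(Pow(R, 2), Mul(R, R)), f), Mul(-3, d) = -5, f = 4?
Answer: 5329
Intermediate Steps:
d = Rational(5, 3) (d = Mul(Rational(-1, 3), -5) = Rational(5, 3) ≈ 1.6667)
Function('I')(R) = Add(4, Mul(2, Pow(R, 2))) (Function('I')(R) = Add(Add(Pow(R, 2), Mul(R, R)), 4) = Add(Add(Pow(R, 2), Pow(R, 2)), 4) = Add(Mul(2, Pow(R, 2)), 4) = Add(4, Mul(2, Pow(R, 2))))
Pow(Add(Function('K')(d, 7), Function('I')(6)), 2) = Pow(Add(-3, Add(4, Mul(2, Pow(6, 2)))), 2) = Pow(Add(-3, Add(4, Mul(2, 36))), 2) = Pow(Add(-3, Add(4, 72)), 2) = Pow(Add(-3, 76), 2) = Pow(73, 2) = 5329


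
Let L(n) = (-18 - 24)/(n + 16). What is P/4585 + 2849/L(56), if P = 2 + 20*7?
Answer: -22392998/4585 ≈ -4884.0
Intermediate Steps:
L(n) = -42/(16 + n)
P = 142 (P = 2 + 140 = 142)
P/4585 + 2849/L(56) = 142/4585 + 2849/((-42/(16 + 56))) = 142*(1/4585) + 2849/((-42/72)) = 142/4585 + 2849/((-42*1/72)) = 142/4585 + 2849/(-7/12) = 142/4585 + 2849*(-12/7) = 142/4585 - 4884 = -22392998/4585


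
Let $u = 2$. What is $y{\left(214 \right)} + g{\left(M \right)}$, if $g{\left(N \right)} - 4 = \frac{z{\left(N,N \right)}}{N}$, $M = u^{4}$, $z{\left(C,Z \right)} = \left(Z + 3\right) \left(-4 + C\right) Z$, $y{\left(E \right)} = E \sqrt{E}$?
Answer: $232 + 214 \sqrt{214} \approx 3362.6$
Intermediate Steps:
$y{\left(E \right)} = E^{\frac{3}{2}}$
$z{\left(C,Z \right)} = Z \left(-4 + C\right) \left(3 + Z\right)$ ($z{\left(C,Z \right)} = \left(3 + Z\right) \left(-4 + C\right) Z = \left(-4 + C\right) \left(3 + Z\right) Z = Z \left(-4 + C\right) \left(3 + Z\right)$)
$M = 16$ ($M = 2^{4} = 16$)
$g{\left(N \right)} = -8 + N^{2} - N$ ($g{\left(N \right)} = 4 + \frac{N \left(-12 - 4 N + 3 N + N N\right)}{N} = 4 + \frac{N \left(-12 - 4 N + 3 N + N^{2}\right)}{N} = 4 + \frac{N \left(-12 + N^{2} - N\right)}{N} = 4 - \left(12 + N - N^{2}\right) = -8 + N^{2} - N$)
$y{\left(214 \right)} + g{\left(M \right)} = 214^{\frac{3}{2}} - \left(24 - 256\right) = 214 \sqrt{214} - -232 = 214 \sqrt{214} + 232 = 232 + 214 \sqrt{214}$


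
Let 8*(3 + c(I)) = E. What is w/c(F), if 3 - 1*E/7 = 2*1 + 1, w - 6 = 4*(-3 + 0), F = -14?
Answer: 2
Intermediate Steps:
w = -6 (w = 6 + 4*(-3 + 0) = 6 + 4*(-3) = 6 - 12 = -6)
E = 0 (E = 21 - 7*(2*1 + 1) = 21 - 7*(2 + 1) = 21 - 7*3 = 21 - 21 = 0)
c(I) = -3 (c(I) = -3 + (⅛)*0 = -3 + 0 = -3)
w/c(F) = -6/(-3) = -6*(-⅓) = 2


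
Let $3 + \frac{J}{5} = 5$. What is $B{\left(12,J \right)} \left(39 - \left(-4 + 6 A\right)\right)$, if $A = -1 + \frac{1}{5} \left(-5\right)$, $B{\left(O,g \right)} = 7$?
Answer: $385$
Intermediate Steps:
$J = 10$ ($J = -15 + 5 \cdot 5 = -15 + 25 = 10$)
$A = -2$ ($A = -1 + \frac{1}{5} \left(-5\right) = -1 - 1 = -2$)
$B{\left(12,J \right)} \left(39 - \left(-4 + 6 A\right)\right) = 7 \left(39 + \left(\left(-6\right) \left(-2\right) + 4\right)\right) = 7 \left(39 + \left(12 + 4\right)\right) = 7 \left(39 + 16\right) = 7 \cdot 55 = 385$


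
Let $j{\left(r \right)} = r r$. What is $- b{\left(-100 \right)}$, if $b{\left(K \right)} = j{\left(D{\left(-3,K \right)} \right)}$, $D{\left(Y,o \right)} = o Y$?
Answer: $-90000$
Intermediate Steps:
$D{\left(Y,o \right)} = Y o$
$j{\left(r \right)} = r^{2}$
$b{\left(K \right)} = 9 K^{2}$ ($b{\left(K \right)} = \left(- 3 K\right)^{2} = 9 K^{2}$)
$- b{\left(-100 \right)} = - 9 \left(-100\right)^{2} = - 9 \cdot 10000 = \left(-1\right) 90000 = -90000$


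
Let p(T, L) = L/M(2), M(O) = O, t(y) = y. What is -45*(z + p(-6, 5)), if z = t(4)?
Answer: -585/2 ≈ -292.50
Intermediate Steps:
z = 4
p(T, L) = L/2
-45*(z + p(-6, 5)) = -45*(4 + (½)*5) = -45*(4 + 5/2) = -45*13/2 = -585/2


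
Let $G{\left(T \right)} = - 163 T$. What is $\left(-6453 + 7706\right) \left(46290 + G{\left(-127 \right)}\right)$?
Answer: $83939723$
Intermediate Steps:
$\left(-6453 + 7706\right) \left(46290 + G{\left(-127 \right)}\right) = \left(-6453 + 7706\right) \left(46290 - -20701\right) = 1253 \left(46290 + 20701\right) = 1253 \cdot 66991 = 83939723$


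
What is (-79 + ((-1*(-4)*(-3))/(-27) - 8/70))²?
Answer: 614097961/99225 ≈ 6188.9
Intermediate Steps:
(-79 + ((-1*(-4)*(-3))/(-27) - 8/70))² = (-79 + ((4*(-3))*(-1/27) - 8*1/70))² = (-79 + (-12*(-1/27) - 4/35))² = (-79 + (4/9 - 4/35))² = (-79 + 104/315)² = (-24781/315)² = 614097961/99225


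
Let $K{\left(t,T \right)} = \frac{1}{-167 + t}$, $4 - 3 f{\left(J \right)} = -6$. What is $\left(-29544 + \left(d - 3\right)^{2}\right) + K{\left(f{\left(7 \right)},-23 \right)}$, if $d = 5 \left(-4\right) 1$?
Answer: $- \frac{14246368}{491} \approx -29015.0$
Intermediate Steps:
$f{\left(J \right)} = \frac{10}{3}$ ($f{\left(J \right)} = \frac{4}{3} - -2 = \frac{4}{3} + 2 = \frac{10}{3}$)
$d = -20$ ($d = \left(-20\right) 1 = -20$)
$\left(-29544 + \left(d - 3\right)^{2}\right) + K{\left(f{\left(7 \right)},-23 \right)} = \left(-29544 + \left(-20 - 3\right)^{2}\right) + \frac{1}{-167 + \frac{10}{3}} = \left(-29544 + \left(-23\right)^{2}\right) + \frac{1}{- \frac{491}{3}} = \left(-29544 + 529\right) - \frac{3}{491} = -29015 - \frac{3}{491} = - \frac{14246368}{491}$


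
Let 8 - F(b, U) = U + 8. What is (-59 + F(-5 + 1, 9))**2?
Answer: 4624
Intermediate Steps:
F(b, U) = -U (F(b, U) = 8 - (U + 8) = 8 - (8 + U) = 8 + (-8 - U) = -U)
(-59 + F(-5 + 1, 9))**2 = (-59 - 1*9)**2 = (-59 - 9)**2 = (-68)**2 = 4624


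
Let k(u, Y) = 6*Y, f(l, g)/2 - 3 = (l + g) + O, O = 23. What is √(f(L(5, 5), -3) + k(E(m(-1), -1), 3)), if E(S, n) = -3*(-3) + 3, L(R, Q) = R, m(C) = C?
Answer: √74 ≈ 8.6023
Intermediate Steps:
f(l, g) = 52 + 2*g + 2*l (f(l, g) = 6 + 2*((l + g) + 23) = 6 + 2*((g + l) + 23) = 6 + 2*(23 + g + l) = 6 + (46 + 2*g + 2*l) = 52 + 2*g + 2*l)
E(S, n) = 12 (E(S, n) = 9 + 3 = 12)
√(f(L(5, 5), -3) + k(E(m(-1), -1), 3)) = √((52 + 2*(-3) + 2*5) + 6*3) = √((52 - 6 + 10) + 18) = √(56 + 18) = √74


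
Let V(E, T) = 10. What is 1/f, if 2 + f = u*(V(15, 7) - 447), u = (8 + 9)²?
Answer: -1/126295 ≈ -7.9180e-6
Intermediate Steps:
u = 289 (u = 17² = 289)
f = -126295 (f = -2 + 289*(10 - 447) = -2 + 289*(-437) = -2 - 126293 = -126295)
1/f = 1/(-126295) = -1/126295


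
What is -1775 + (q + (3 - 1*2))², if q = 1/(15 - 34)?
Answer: -640451/361 ≈ -1774.1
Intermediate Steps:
q = -1/19 (q = 1/(-19) = -1/19 ≈ -0.052632)
-1775 + (q + (3 - 1*2))² = -1775 + (-1/19 + (3 - 1*2))² = -1775 + (-1/19 + (3 - 2))² = -1775 + (-1/19 + 1)² = -1775 + (18/19)² = -1775 + 324/361 = -640451/361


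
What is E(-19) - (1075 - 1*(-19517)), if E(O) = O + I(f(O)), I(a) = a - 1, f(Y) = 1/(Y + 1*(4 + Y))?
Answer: -700809/34 ≈ -20612.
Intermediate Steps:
f(Y) = 1/(4 + 2*Y) (f(Y) = 1/(Y + (4 + Y)) = 1/(4 + 2*Y))
I(a) = -1 + a
E(O) = -1 + O + 1/(2*(2 + O)) (E(O) = O + (-1 + 1/(2*(2 + O))) = -1 + O + 1/(2*(2 + O)))
E(-19) - (1075 - 1*(-19517)) = (½ + (-1 - 19)*(2 - 19))/(2 - 19) - (1075 - 1*(-19517)) = (½ - 20*(-17))/(-17) - (1075 + 19517) = -(½ + 340)/17 - 1*20592 = -1/17*681/2 - 20592 = -681/34 - 20592 = -700809/34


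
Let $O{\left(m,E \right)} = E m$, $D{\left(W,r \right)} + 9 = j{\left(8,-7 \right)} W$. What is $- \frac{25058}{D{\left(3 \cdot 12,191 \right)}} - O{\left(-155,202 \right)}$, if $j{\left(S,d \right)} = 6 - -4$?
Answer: $\frac{10964752}{351} \approx 31239.0$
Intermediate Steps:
$j{\left(S,d \right)} = 10$ ($j{\left(S,d \right)} = 6 + 4 = 10$)
$D{\left(W,r \right)} = -9 + 10 W$
$- \frac{25058}{D{\left(3 \cdot 12,191 \right)}} - O{\left(-155,202 \right)} = - \frac{25058}{-9 + 10 \cdot 3 \cdot 12} - 202 \left(-155\right) = - \frac{25058}{-9 + 10 \cdot 36} - -31310 = - \frac{25058}{-9 + 360} + 31310 = - \frac{25058}{351} + 31310 = \frac{10964752}{351}$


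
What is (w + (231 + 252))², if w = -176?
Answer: 94249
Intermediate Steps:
(w + (231 + 252))² = (-176 + (231 + 252))² = (-176 + 483)² = 307² = 94249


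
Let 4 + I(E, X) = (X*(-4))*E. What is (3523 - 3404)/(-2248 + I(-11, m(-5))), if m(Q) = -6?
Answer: -7/148 ≈ -0.047297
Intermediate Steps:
I(E, X) = -4 - 4*E*X (I(E, X) = -4 + (X*(-4))*E = -4 + (-4*X)*E = -4 - 4*E*X)
(3523 - 3404)/(-2248 + I(-11, m(-5))) = (3523 - 3404)/(-2248 + (-4 - 4*(-11)*(-6))) = 119/(-2248 + (-4 - 264)) = 119/(-2248 - 268) = 119/(-2516) = 119*(-1/2516) = -7/148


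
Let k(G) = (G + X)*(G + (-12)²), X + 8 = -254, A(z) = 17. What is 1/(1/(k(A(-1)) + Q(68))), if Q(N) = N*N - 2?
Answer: -34823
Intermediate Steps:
X = -262 (X = -8 - 254 = -262)
k(G) = (-262 + G)*(144 + G) (k(G) = (G - 262)*(G + (-12)²) = (-262 + G)*(G + 144) = (-262 + G)*(144 + G))
Q(N) = -2 + N² (Q(N) = N² - 2 = -2 + N²)
1/(1/(k(A(-1)) + Q(68))) = 1/(1/((-37728 + 17² - 118*17) + (-2 + 68²))) = 1/(1/((-37728 + 289 - 2006) + (-2 + 4624))) = 1/(1/(-39445 + 4622)) = 1/(1/(-34823)) = 1/(-1/34823) = -34823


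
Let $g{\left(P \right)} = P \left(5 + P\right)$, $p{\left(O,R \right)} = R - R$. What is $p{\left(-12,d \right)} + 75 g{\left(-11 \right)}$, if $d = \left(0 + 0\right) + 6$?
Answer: $4950$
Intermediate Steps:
$d = 6$ ($d = 0 + 6 = 6$)
$p{\left(O,R \right)} = 0$
$p{\left(-12,d \right)} + 75 g{\left(-11 \right)} = 0 + 75 \left(- 11 \left(5 - 11\right)\right) = 0 + 75 \left(\left(-11\right) \left(-6\right)\right) = 0 + 75 \cdot 66 = 0 + 4950 = 4950$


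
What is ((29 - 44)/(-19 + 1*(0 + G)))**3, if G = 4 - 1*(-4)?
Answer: 3375/1331 ≈ 2.5357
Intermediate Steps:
G = 8 (G = 4 + 4 = 8)
((29 - 44)/(-19 + 1*(0 + G)))**3 = ((29 - 44)/(-19 + 1*(0 + 8)))**3 = (-15/(-19 + 1*8))**3 = (-15/(-19 + 8))**3 = (-15/(-11))**3 = (-15*(-1/11))**3 = (15/11)**3 = 3375/1331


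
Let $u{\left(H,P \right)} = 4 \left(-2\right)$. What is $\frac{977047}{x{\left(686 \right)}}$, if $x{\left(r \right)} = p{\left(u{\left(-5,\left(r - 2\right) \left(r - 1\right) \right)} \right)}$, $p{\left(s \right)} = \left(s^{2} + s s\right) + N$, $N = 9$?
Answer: $\frac{977047}{137} \approx 7131.7$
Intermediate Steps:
$u{\left(H,P \right)} = -8$
$p{\left(s \right)} = 9 + 2 s^{2}$ ($p{\left(s \right)} = \left(s^{2} + s s\right) + 9 = \left(s^{2} + s^{2}\right) + 9 = 2 s^{2} + 9 = 9 + 2 s^{2}$)
$x{\left(r \right)} = 137$ ($x{\left(r \right)} = 9 + 2 \left(-8\right)^{2} = 9 + 2 \cdot 64 = 9 + 128 = 137$)
$\frac{977047}{x{\left(686 \right)}} = \frac{977047}{137}$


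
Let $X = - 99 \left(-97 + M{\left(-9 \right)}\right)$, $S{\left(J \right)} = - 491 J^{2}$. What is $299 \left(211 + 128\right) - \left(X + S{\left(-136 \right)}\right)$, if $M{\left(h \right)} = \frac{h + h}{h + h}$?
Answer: $9173393$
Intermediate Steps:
$M{\left(h \right)} = 1$ ($M{\left(h \right)} = \frac{2 h}{2 h} = 2 h \frac{1}{2 h} = 1$)
$X = 9504$ ($X = - 99 \left(-97 + 1\right) = \left(-99\right) \left(-96\right) = 9504$)
$299 \left(211 + 128\right) - \left(X + S{\left(-136 \right)}\right) = 299 \left(211 + 128\right) - \left(9504 - 491 \left(-136\right)^{2}\right) = 299 \cdot 339 - \left(9504 - 9081536\right) = 101361 - \left(9504 - 9081536\right) = 101361 - -9072032 = 101361 + 9072032 = 9173393$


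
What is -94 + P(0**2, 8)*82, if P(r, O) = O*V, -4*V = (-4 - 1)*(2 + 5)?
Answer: 5646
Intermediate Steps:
V = 35/4 (V = -(-4 - 1)*(2 + 5)/4 = -(-5)*7/4 = -1/4*(-35) = 35/4 ≈ 8.7500)
P(r, O) = 35*O/4 (P(r, O) = O*(35/4) = 35*O/4)
-94 + P(0**2, 8)*82 = -94 + ((35/4)*8)*82 = -94 + 70*82 = -94 + 5740 = 5646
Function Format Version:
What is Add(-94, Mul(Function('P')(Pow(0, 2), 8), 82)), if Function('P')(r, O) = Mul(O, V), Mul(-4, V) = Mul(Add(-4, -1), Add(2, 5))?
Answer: 5646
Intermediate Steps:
V = Rational(35, 4) (V = Mul(Rational(-1, 4), Mul(Add(-4, -1), Add(2, 5))) = Mul(Rational(-1, 4), Mul(-5, 7)) = Mul(Rational(-1, 4), -35) = Rational(35, 4) ≈ 8.7500)
Function('P')(r, O) = Mul(Rational(35, 4), O) (Function('P')(r, O) = Mul(O, Rational(35, 4)) = Mul(Rational(35, 4), O))
Add(-94, Mul(Function('P')(Pow(0, 2), 8), 82)) = Add(-94, Mul(Mul(Rational(35, 4), 8), 82)) = Add(-94, Mul(70, 82)) = Add(-94, 5740) = 5646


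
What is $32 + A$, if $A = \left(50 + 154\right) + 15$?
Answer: $251$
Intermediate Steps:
$A = 219$ ($A = 204 + 15 = 219$)
$32 + A = 32 + 219 = 251$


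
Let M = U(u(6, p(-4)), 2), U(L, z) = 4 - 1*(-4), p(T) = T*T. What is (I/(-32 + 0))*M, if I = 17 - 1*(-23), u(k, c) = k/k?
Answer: -10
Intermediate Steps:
p(T) = T**2
u(k, c) = 1
I = 40 (I = 17 + 23 = 40)
U(L, z) = 8 (U(L, z) = 4 + 4 = 8)
M = 8
(I/(-32 + 0))*M = (40/(-32 + 0))*8 = (40/(-32))*8 = -1/32*40*8 = -5/4*8 = -10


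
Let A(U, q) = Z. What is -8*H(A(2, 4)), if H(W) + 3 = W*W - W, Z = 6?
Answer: -216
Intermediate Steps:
A(U, q) = 6
H(W) = -3 + W² - W (H(W) = -3 + (W*W - W) = -3 + (W² - W) = -3 + W² - W)
-8*H(A(2, 4)) = -8*(-3 + 6² - 1*6) = -8*(-3 + 36 - 6) = -8*27 = -216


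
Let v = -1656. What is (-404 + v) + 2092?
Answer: 32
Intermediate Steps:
(-404 + v) + 2092 = (-404 - 1656) + 2092 = -2060 + 2092 = 32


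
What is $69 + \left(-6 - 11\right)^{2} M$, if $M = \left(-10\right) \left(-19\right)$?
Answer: $54979$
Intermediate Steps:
$M = 190$
$69 + \left(-6 - 11\right)^{2} M = 69 + \left(-6 - 11\right)^{2} \cdot 190 = 69 + \left(-17\right)^{2} \cdot 190 = 69 + 289 \cdot 190 = 69 + 54910 = 54979$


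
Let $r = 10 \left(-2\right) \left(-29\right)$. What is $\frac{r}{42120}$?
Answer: $\frac{29}{2106} \approx 0.01377$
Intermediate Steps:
$r = 580$ ($r = \left(-20\right) \left(-29\right) = 580$)
$\frac{r}{42120} = \frac{580}{42120} = 580 \cdot \frac{1}{42120} = \frac{29}{2106}$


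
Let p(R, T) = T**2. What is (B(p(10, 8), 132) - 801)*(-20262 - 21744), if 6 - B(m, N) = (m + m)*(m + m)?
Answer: 721621074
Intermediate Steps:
B(m, N) = 6 - 4*m**2 (B(m, N) = 6 - (m + m)*(m + m) = 6 - 2*m*2*m = 6 - 4*m**2)
(B(p(10, 8), 132) - 801)*(-20262 - 21744) = ((6 - 4*(8**2)**2) - 801)*(-20262 - 21744) = ((6 - 4*64**2) - 801)*(-42006) = ((6 - 4*4096) - 801)*(-42006) = ((6 - 16384) - 801)*(-42006) = (-16378 - 801)*(-42006) = -17179*(-42006) = 721621074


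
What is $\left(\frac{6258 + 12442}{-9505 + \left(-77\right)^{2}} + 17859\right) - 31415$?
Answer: $- \frac{12123739}{894} \approx -13561.0$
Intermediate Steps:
$\left(\frac{6258 + 12442}{-9505 + \left(-77\right)^{2}} + 17859\right) - 31415 = \left(\frac{18700}{-9505 + 5929} + 17859\right) - 31415 = \left(\frac{18700}{-3576} + 17859\right) - 31415 = \left(18700 \left(- \frac{1}{3576}\right) + 17859\right) - 31415 = \left(- \frac{4675}{894} + 17859\right) - 31415 = \frac{15961271}{894} - 31415 = - \frac{12123739}{894}$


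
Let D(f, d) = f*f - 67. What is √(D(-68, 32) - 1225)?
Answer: 14*√17 ≈ 57.724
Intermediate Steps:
D(f, d) = -67 + f² (D(f, d) = f² - 67 = -67 + f²)
√(D(-68, 32) - 1225) = √((-67 + (-68)²) - 1225) = √((-67 + 4624) - 1225) = √(4557 - 1225) = √3332 = 14*√17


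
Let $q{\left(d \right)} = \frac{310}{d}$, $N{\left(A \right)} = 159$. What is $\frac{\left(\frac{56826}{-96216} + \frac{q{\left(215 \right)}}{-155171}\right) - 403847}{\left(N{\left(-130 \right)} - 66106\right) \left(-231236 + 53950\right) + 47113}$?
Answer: $- \frac{43210825017417171}{1250968279062701744140} \approx -3.4542 \cdot 10^{-5}$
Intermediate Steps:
$\frac{\left(\frac{56826}{-96216} + \frac{q{\left(215 \right)}}{-155171}\right) - 403847}{\left(N{\left(-130 \right)} - 66106\right) \left(-231236 + 53950\right) + 47113} = \frac{\left(\frac{56826}{-96216} + \frac{310 \cdot \frac{1}{215}}{-155171}\right) - 403847}{\left(159 - 66106\right) \left(-231236 + 53950\right) + 47113} = \frac{\left(56826 \left(- \frac{1}{96216}\right) + 310 \cdot \frac{1}{215} \left(- \frac{1}{155171}\right)\right) - 403847}{\left(-65947\right) \left(-177286\right) + 47113} = \frac{\left(- \frac{9471}{16036} + \frac{62}{43} \left(- \frac{1}{155171}\right)\right) - 403847}{11691479842 + 47113} = \frac{\left(- \frac{9471}{16036} - \frac{62}{6672353}\right) - 403847}{11691526955} = \left(- \frac{63194849495}{106997852708} - 403847\right) \frac{1}{11691526955} = \left(- \frac{43210825017417171}{106997852708}\right) \frac{1}{11691526955} = - \frac{43210825017417171}{1250968279062701744140}$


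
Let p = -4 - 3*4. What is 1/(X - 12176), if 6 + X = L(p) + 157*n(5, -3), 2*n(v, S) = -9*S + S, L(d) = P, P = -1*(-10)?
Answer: -1/10288 ≈ -9.7201e-5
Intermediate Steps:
p = -16 (p = -4 - 12 = -16)
P = 10
L(d) = 10
n(v, S) = -4*S (n(v, S) = (-9*S + S)/2 = (-8*S)/2 = -4*S)
X = 1888 (X = -6 + (10 + 157*(-4*(-3))) = -6 + (10 + 157*12) = -6 + (10 + 1884) = -6 + 1894 = 1888)
1/(X - 12176) = 1/(1888 - 12176) = 1/(-10288) = -1/10288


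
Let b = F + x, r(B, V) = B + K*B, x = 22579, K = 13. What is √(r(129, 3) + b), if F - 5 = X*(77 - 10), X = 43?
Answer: √27271 ≈ 165.14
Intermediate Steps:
r(B, V) = 14*B (r(B, V) = B + 13*B = 14*B)
F = 2886 (F = 5 + 43*(77 - 10) = 5 + 43*67 = 5 + 2881 = 2886)
b = 25465 (b = 2886 + 22579 = 25465)
√(r(129, 3) + b) = √(14*129 + 25465) = √(1806 + 25465) = √27271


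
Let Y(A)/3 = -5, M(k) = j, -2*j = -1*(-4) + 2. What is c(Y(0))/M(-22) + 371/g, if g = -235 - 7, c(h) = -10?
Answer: 1307/726 ≈ 1.8003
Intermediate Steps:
j = -3 (j = -(-1*(-4) + 2)/2 = -(4 + 2)/2 = -1/2*6 = -3)
M(k) = -3
Y(A) = -15 (Y(A) = 3*(-5) = -15)
g = -242
c(Y(0))/M(-22) + 371/g = -10/(-3) + 371/(-242) = -10*(-1/3) + 371*(-1/242) = 10/3 - 371/242 = 1307/726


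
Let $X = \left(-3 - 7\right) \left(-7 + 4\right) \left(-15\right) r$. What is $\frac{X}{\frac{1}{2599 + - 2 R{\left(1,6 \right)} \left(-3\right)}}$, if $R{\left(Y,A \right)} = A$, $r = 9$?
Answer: $-10671750$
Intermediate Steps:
$X = -4050$ ($X = \left(-3 - 7\right) \left(-7 + 4\right) \left(-15\right) 9 = \left(-10\right) \left(-3\right) \left(-15\right) 9 = 30 \left(-15\right) 9 = \left(-450\right) 9 = -4050$)
$\frac{X}{\frac{1}{2599 + - 2 R{\left(1,6 \right)} \left(-3\right)}} = - \frac{4050}{\frac{1}{2599 + \left(-2\right) 6 \left(-3\right)}} = - \frac{4050}{\frac{1}{2599 - -36}} = - \frac{4050}{\frac{1}{2599 + 36}} = - \frac{4050}{\frac{1}{2635}} = - 4050 \frac{1}{\frac{1}{2635}} = \left(-4050\right) 2635 = -10671750$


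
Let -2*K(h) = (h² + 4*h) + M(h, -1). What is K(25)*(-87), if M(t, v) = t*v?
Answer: 30450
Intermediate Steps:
K(h) = -3*h/2 - h²/2 (K(h) = -((h² + 4*h) + h*(-1))/2 = -((h² + 4*h) - h)/2 = -(h² + 3*h)/2 = -3*h/2 - h²/2)
K(25)*(-87) = ((½)*25*(-3 - 1*25))*(-87) = ((½)*25*(-3 - 25))*(-87) = ((½)*25*(-28))*(-87) = -350*(-87) = 30450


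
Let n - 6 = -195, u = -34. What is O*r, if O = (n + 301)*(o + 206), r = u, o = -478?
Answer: 1035776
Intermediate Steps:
n = -189 (n = 6 - 195 = -189)
r = -34
O = -30464 (O = (-189 + 301)*(-478 + 206) = 112*(-272) = -30464)
O*r = -30464*(-34) = 1035776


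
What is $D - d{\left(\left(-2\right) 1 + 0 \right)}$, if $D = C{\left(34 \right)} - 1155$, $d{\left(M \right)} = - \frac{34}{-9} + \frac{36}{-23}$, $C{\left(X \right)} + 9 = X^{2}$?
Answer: $- \frac{2114}{207} \approx -10.213$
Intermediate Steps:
$C{\left(X \right)} = -9 + X^{2}$
$d{\left(M \right)} = \frac{458}{207}$ ($d{\left(M \right)} = \left(-34\right) \left(- \frac{1}{9}\right) + 36 \left(- \frac{1}{23}\right) = \frac{34}{9} - \frac{36}{23} = \frac{458}{207}$)
$D = -8$ ($D = \left(-9 + 34^{2}\right) - 1155 = \left(-9 + 1156\right) - 1155 = 1147 - 1155 = -8$)
$D - d{\left(\left(-2\right) 1 + 0 \right)} = -8 - \frac{458}{207} = - \frac{2114}{207}$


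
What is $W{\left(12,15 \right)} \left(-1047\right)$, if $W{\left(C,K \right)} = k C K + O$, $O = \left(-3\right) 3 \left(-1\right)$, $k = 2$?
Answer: $-386343$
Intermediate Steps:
$O = 9$ ($O = \left(-9\right) \left(-1\right) = 9$)
$W{\left(C,K \right)} = 9 + 2 C K$ ($W{\left(C,K \right)} = 2 C K + 9 = 9 + 2 C K$)
$W{\left(12,15 \right)} \left(-1047\right) = \left(9 + 2 \cdot 12 \cdot 15\right) \left(-1047\right) = \left(9 + 360\right) \left(-1047\right) = 369 \left(-1047\right) = -386343$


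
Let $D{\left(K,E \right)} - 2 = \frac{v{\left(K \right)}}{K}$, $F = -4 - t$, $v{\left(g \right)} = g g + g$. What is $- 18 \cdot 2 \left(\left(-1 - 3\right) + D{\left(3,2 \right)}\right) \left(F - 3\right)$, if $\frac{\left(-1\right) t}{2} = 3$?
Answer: $72$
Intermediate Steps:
$t = -6$ ($t = \left(-2\right) 3 = -6$)
$v{\left(g \right)} = g + g^{2}$ ($v{\left(g \right)} = g^{2} + g = g + g^{2}$)
$F = 2$ ($F = -4 - -6 = -4 + 6 = 2$)
$D{\left(K,E \right)} = 3 + K$ ($D{\left(K,E \right)} = 2 + \frac{K \left(1 + K\right)}{K} = 2 + \left(1 + K\right) = 3 + K$)
$- 18 \cdot 2 \left(\left(-1 - 3\right) + D{\left(3,2 \right)}\right) \left(F - 3\right) = - 18 \cdot 2 \left(\left(-1 - 3\right) + \left(3 + 3\right)\right) \left(2 - 3\right) = - 18 \cdot 2 \left(\left(-1 - 3\right) + 6\right) \left(2 - 3\right) = - 18 \cdot 2 \left(-4 + 6\right) \left(-1\right) = - 18 \cdot 2 \cdot 2 \left(-1\right) = \left(-18\right) 4 \left(-1\right) = \left(-72\right) \left(-1\right) = 72$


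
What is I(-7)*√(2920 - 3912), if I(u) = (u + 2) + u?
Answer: -48*I*√62 ≈ -377.95*I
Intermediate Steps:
I(u) = 2 + 2*u (I(u) = (2 + u) + u = 2 + 2*u)
I(-7)*√(2920 - 3912) = (2 + 2*(-7))*√(2920 - 3912) = (2 - 14)*√(-992) = -48*I*√62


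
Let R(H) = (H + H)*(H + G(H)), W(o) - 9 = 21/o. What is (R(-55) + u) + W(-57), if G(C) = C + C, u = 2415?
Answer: 390899/19 ≈ 20574.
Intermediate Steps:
G(C) = 2*C
W(o) = 9 + 21/o
R(H) = 6*H² (R(H) = (H + H)*(H + 2*H) = (2*H)*(3*H) = 6*H²)
(R(-55) + u) + W(-57) = (6*(-55)² + 2415) + (9 + 21/(-57)) = (6*3025 + 2415) + (9 + 21*(-1/57)) = (18150 + 2415) + (9 - 7/19) = 20565 + 164/19 = 390899/19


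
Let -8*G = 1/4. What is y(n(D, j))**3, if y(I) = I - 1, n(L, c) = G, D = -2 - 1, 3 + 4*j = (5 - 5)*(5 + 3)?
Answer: -35937/32768 ≈ -1.0967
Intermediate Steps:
j = -3/4 (j = -3/4 + ((5 - 5)*(5 + 3))/4 = -3/4 + (0*8)/4 = -3/4 + (1/4)*0 = -3/4 + 0 = -3/4 ≈ -0.75000)
D = -3
G = -1/32 (G = -1/8/4 = -1/8*1/4 = -1/32 ≈ -0.031250)
n(L, c) = -1/32
y(I) = -1 + I
y(n(D, j))**3 = (-1 - 1/32)**3 = (-33/32)**3 = -35937/32768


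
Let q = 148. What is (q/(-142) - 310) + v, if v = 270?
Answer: -2914/71 ≈ -41.042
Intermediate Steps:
(q/(-142) - 310) + v = (148/(-142) - 310) + 270 = (148*(-1/142) - 310) + 270 = (-74/71 - 310) + 270 = -22084/71 + 270 = -2914/71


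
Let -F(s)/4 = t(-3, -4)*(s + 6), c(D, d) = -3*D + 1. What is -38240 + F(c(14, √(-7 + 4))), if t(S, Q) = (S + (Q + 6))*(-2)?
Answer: -37960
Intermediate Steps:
t(S, Q) = -12 - 2*Q - 2*S (t(S, Q) = (S + (6 + Q))*(-2) = (6 + Q + S)*(-2) = -12 - 2*Q - 2*S)
c(D, d) = 1 - 3*D
F(s) = -48 - 8*s (F(s) = -4*(-12 - 2*(-4) - 2*(-3))*(s + 6) = -4*(-12 + 8 + 6)*(6 + s) = -8*(6 + s) = -4*(12 + 2*s) = -48 - 8*s)
-38240 + F(c(14, √(-7 + 4))) = -38240 + (-48 - 8*(1 - 3*14)) = -38240 + (-48 - 8*(1 - 42)) = -38240 + (-48 - 8*(-41)) = -38240 + (-48 + 328) = -38240 + 280 = -37960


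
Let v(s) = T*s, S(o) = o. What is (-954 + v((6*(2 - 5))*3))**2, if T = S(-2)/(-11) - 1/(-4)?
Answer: 462293001/484 ≈ 9.5515e+5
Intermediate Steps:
T = 19/44 (T = -2/(-11) - 1/(-4) = -2*(-1/11) - 1*(-1/4) = 2/11 + 1/4 = 19/44 ≈ 0.43182)
v(s) = 19*s/44
(-954 + v((6*(2 - 5))*3))**2 = (-954 + 19*((6*(2 - 5))*3)/44)**2 = (-954 + 19*((6*(-3))*3)/44)**2 = (-954 + 19*(-18*3)/44)**2 = (-954 + (19/44)*(-54))**2 = (-954 - 513/22)**2 = (-21501/22)**2 = 462293001/484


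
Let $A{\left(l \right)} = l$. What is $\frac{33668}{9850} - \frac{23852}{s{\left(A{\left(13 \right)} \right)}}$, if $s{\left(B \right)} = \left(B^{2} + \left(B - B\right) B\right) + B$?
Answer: $- \frac{57203656}{448175} \approx -127.64$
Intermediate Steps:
$s{\left(B \right)} = B + B^{2}$ ($s{\left(B \right)} = \left(B^{2} + 0 B\right) + B = \left(B^{2} + 0\right) + B = B^{2} + B = B + B^{2}$)
$\frac{33668}{9850} - \frac{23852}{s{\left(A{\left(13 \right)} \right)}} = \frac{33668}{9850} - \frac{23852}{13 \left(1 + 13\right)} = 33668 \cdot \frac{1}{9850} - \frac{23852}{13 \cdot 14} = \frac{16834}{4925} - \frac{23852}{182} = \frac{16834}{4925} - \frac{11926}{91} = - \frac{57203656}{448175}$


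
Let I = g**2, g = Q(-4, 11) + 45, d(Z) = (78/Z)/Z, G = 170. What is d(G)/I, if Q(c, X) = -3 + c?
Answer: 39/20865800 ≈ 1.8691e-6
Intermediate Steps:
d(Z) = 78/Z**2
g = 38 (g = (-3 - 4) + 45 = -7 + 45 = 38)
I = 1444 (I = 38**2 = 1444)
d(G)/I = (78/170**2)/1444 = (78*(1/28900))*(1/1444) = (39/14450)*(1/1444) = 39/20865800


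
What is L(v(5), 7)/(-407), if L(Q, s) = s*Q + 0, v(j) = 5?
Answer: -35/407 ≈ -0.085995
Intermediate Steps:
L(Q, s) = Q*s (L(Q, s) = Q*s + 0 = Q*s)
L(v(5), 7)/(-407) = (5*7)/(-407) = 35*(-1/407) = -35/407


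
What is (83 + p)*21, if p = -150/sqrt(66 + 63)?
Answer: 1743 - 1050*sqrt(129)/43 ≈ 1465.7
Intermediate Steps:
p = -50*sqrt(129)/43 (p = -150*sqrt(129)/129 = -50*sqrt(129)/43 ≈ -13.207)
(83 + p)*21 = (83 - 50*sqrt(129)/43)*21 = 1743 - 1050*sqrt(129)/43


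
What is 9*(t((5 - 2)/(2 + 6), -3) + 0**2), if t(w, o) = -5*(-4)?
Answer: 180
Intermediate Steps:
t(w, o) = 20
9*(t((5 - 2)/(2 + 6), -3) + 0**2) = 9*(20 + 0**2) = 9*(20 + 0) = 9*20 = 180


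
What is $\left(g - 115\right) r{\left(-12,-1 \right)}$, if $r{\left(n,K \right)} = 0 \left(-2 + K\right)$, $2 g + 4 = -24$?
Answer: $0$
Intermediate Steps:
$g = -14$ ($g = -2 + \frac{1}{2} \left(-24\right) = -2 - 12 = -14$)
$r{\left(n,K \right)} = 0$
$\left(g - 115\right) r{\left(-12,-1 \right)} = \left(-14 - 115\right) 0 = \left(-129\right) 0 = 0$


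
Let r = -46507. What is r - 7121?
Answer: -53628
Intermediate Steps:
r - 7121 = -46507 - 7121 = -53628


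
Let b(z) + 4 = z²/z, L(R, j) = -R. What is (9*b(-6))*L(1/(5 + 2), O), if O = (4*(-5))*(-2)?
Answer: 90/7 ≈ 12.857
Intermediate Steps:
O = 40 (O = -20*(-2) = 40)
b(z) = -4 + z (b(z) = -4 + z²/z = -4 + z)
(9*b(-6))*L(1/(5 + 2), O) = (9*(-4 - 6))*(-1/(5 + 2)) = (9*(-10))*(-1/7) = -(-90)/7 = -90*(-⅐) = 90/7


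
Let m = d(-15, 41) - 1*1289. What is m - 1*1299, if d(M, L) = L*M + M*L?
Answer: -3818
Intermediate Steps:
d(M, L) = 2*L*M (d(M, L) = L*M + L*M = 2*L*M)
m = -2519 (m = 2*41*(-15) - 1*1289 = -1230 - 1289 = -2519)
m - 1*1299 = -2519 - 1*1299 = -2519 - 1299 = -3818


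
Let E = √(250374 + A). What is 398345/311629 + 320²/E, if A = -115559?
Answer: 398345/311629 + 20480*√134815/26963 ≈ 280.17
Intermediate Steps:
E = √134815 (E = √(250374 - 115559) = √134815 ≈ 367.17)
398345/311629 + 320²/E = 398345/311629 + 320²/(√134815) = 398345*(1/311629) + 102400*(√134815/134815) = 398345/311629 + 20480*√134815/26963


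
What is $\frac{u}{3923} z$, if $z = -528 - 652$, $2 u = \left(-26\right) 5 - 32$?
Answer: $\frac{95580}{3923} \approx 24.364$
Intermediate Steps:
$u = -81$ ($u = \frac{\left(-26\right) 5 - 32}{2} = \frac{-130 - 32}{2} = \frac{1}{2} \left(-162\right) = -81$)
$z = -1180$
$\frac{u}{3923} z = - \frac{81}{3923} \left(-1180\right) = \left(-81\right) \frac{1}{3923} \left(-1180\right) = \left(- \frac{81}{3923}\right) \left(-1180\right) = \frac{95580}{3923}$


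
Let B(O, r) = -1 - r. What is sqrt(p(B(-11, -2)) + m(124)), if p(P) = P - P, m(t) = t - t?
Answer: 0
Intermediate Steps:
m(t) = 0
p(P) = 0
sqrt(p(B(-11, -2)) + m(124)) = sqrt(0 + 0) = sqrt(0) = 0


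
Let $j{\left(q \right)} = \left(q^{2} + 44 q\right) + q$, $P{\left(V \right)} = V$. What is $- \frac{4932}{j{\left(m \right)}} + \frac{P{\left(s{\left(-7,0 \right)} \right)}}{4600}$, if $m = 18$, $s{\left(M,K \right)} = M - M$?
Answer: $- \frac{274}{63} \approx -4.3492$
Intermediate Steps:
$s{\left(M,K \right)} = 0$
$j{\left(q \right)} = q^{2} + 45 q$
$- \frac{4932}{j{\left(m \right)}} + \frac{P{\left(s{\left(-7,0 \right)} \right)}}{4600} = - \frac{4932}{18 \left(45 + 18\right)} + \frac{0}{4600} = - \frac{4932}{18 \cdot 63} + 0 \cdot \frac{1}{4600} = - \frac{4932}{1134} + 0 = \left(-4932\right) \frac{1}{1134} + 0 = - \frac{274}{63} + 0 = - \frac{274}{63}$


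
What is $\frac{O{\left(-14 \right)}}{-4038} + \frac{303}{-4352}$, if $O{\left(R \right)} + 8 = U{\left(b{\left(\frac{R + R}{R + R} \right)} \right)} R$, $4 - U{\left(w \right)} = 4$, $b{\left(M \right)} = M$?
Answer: $- \frac{594349}{8786688} \approx -0.067642$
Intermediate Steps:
$U{\left(w \right)} = 0$ ($U{\left(w \right)} = 4 - 4 = 0$)
$O{\left(R \right)} = -8$ ($O{\left(R \right)} = -8 + 0 R = -8 + 0 = -8$)
$\frac{O{\left(-14 \right)}}{-4038} + \frac{303}{-4352} = - \frac{8}{-4038} + \frac{303}{-4352} = \left(-8\right) \left(- \frac{1}{4038}\right) + 303 \left(- \frac{1}{4352}\right) = \frac{4}{2019} - \frac{303}{4352} = - \frac{594349}{8786688}$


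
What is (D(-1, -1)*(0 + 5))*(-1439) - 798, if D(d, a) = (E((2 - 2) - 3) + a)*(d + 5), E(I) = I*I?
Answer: -231038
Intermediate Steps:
E(I) = I²
D(d, a) = (5 + d)*(9 + a) (D(d, a) = (((2 - 2) - 3)² + a)*(d + 5) = ((0 - 3)² + a)*(5 + d) = ((-3)² + a)*(5 + d) = (9 + a)*(5 + d) = (5 + d)*(9 + a))
(D(-1, -1)*(0 + 5))*(-1439) - 798 = ((45 + 5*(-1) + 9*(-1) - 1*(-1))*(0 + 5))*(-1439) - 798 = ((45 - 5 - 9 + 1)*5)*(-1439) - 798 = (32*5)*(-1439) - 798 = 160*(-1439) - 798 = -230240 - 798 = -231038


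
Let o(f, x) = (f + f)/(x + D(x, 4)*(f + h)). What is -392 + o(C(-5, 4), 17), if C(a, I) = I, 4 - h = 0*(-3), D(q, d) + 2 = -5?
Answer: -15296/39 ≈ -392.21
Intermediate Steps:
D(q, d) = -7 (D(q, d) = -2 - 5 = -7)
h = 4 (h = 4 - 0*(-3) = 4 - 1*0 = 4 + 0 = 4)
o(f, x) = 2*f/(-28 + x - 7*f) (o(f, x) = (f + f)/(x - 7*(f + 4)) = (2*f)/(x - 7*(4 + f)) = (2*f)/(x + (-28 - 7*f)) = (2*f)/(-28 + x - 7*f) = 2*f/(-28 + x - 7*f))
-392 + o(C(-5, 4), 17) = -392 + 2*4/(-28 + 17 - 7*4) = -392 + 2*4/(-28 + 17 - 28) = -392 + 2*4/(-39) = -392 + 2*4*(-1/39) = -392 - 8/39 = -15296/39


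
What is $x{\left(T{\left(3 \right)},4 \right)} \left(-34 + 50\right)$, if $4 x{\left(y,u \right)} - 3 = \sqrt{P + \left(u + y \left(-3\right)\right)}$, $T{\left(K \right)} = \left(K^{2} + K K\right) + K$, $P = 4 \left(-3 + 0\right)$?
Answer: $12 + 4 i \sqrt{71} \approx 12.0 + 33.705 i$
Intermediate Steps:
$P = -12$ ($P = 4 \left(-3\right) = -12$)
$T{\left(K \right)} = K + 2 K^{2}$ ($T{\left(K \right)} = \left(K^{2} + K^{2}\right) + K = 2 K^{2} + K = K + 2 K^{2}$)
$x{\left(y,u \right)} = \frac{3}{4} + \frac{\sqrt{-12 + u - 3 y}}{4}$ ($x{\left(y,u \right)} = \frac{3}{4} + \frac{\sqrt{-12 + \left(u + y \left(-3\right)\right)}}{4} = \frac{3}{4} + \frac{\sqrt{-12 + \left(u - 3 y\right)}}{4} = \frac{3}{4} + \frac{\sqrt{-12 + u - 3 y}}{4}$)
$x{\left(T{\left(3 \right)},4 \right)} \left(-34 + 50\right) = \left(\frac{3}{4} + \frac{\sqrt{-12 + 4 - 3 \cdot 3 \left(1 + 2 \cdot 3\right)}}{4}\right) \left(-34 + 50\right) = \left(\frac{3}{4} + \frac{\sqrt{-12 + 4 - 3 \cdot 3 \left(1 + 6\right)}}{4}\right) 16 = \left(\frac{3}{4} + \frac{\sqrt{-12 + 4 - 3 \cdot 3 \cdot 7}}{4}\right) 16 = \left(\frac{3}{4} + \frac{\sqrt{-12 + 4 - 63}}{4}\right) 16 = \left(\frac{3}{4} + \frac{\sqrt{-71}}{4}\right) 16 = \left(\frac{3}{4} + \frac{i \sqrt{71}}{4}\right) 16 = 12 + 4 i \sqrt{71}$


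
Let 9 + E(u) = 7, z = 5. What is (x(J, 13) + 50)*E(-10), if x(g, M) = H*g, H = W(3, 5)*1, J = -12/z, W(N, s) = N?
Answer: -428/5 ≈ -85.600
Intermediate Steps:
E(u) = -2 (E(u) = -9 + 7 = -2)
J = -12/5 ≈ -2.4000
H = 3 (H = 3*1 = 3)
x(g, M) = 3*g
(x(J, 13) + 50)*E(-10) = (3*(-12/5) + 50)*(-2) = (-36/5 + 50)*(-2) = (214/5)*(-2) = -428/5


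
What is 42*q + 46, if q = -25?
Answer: -1004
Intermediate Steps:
42*q + 46 = 42*(-25) + 46 = -1050 + 46 = -1004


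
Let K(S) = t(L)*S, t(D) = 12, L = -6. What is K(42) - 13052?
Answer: -12548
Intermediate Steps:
K(S) = 12*S
K(42) - 13052 = 12*42 - 13052 = 504 - 13052 = -12548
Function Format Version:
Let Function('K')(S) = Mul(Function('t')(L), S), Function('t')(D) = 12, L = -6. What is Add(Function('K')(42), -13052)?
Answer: -12548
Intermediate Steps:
Function('K')(S) = Mul(12, S)
Add(Function('K')(42), -13052) = Add(Mul(12, 42), -13052) = Add(504, -13052) = -12548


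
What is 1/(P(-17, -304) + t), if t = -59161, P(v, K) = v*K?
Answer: -1/53993 ≈ -1.8521e-5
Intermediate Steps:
P(v, K) = K*v
1/(P(-17, -304) + t) = 1/(-304*(-17) - 59161) = 1/(5168 - 59161) = 1/(-53993) = -1/53993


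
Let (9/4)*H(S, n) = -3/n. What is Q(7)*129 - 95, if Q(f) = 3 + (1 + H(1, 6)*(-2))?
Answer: 1435/3 ≈ 478.33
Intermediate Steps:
H(S, n) = -4/(3*n) (H(S, n) = 4*(-3/n)/9 = -4/(3*n))
Q(f) = 40/9 (Q(f) = 3 + (1 - 4/3/6*(-2)) = 3 + (1 - 4/3*⅙*(-2)) = 3 + (1 - 2/9*(-2)) = 3 + (1 + 4/9) = 3 + 13/9 = 40/9)
Q(7)*129 - 95 = (40/9)*129 - 95 = 1720/3 - 95 = 1435/3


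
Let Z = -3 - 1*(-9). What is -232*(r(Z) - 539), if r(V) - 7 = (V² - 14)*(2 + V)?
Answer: 82592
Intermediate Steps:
Z = 6 (Z = -3 + 9 = 6)
r(V) = 7 + (-14 + V²)*(2 + V) (r(V) = 7 + (V² - 14)*(2 + V) = 7 + (-14 + V²)*(2 + V))
-232*(r(Z) - 539) = -232*((-21 + 6³ - 14*6 + 2*6²) - 539) = -232*((-21 + 216 - 84 + 2*36) - 539) = -232*((-21 + 216 - 84 + 72) - 539) = -232*(183 - 539) = -232*(-356) = 82592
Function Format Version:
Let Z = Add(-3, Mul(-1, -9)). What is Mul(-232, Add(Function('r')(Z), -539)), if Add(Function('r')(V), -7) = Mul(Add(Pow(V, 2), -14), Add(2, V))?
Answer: 82592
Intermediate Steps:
Z = 6 (Z = Add(-3, 9) = 6)
Function('r')(V) = Add(7, Mul(Add(-14, Pow(V, 2)), Add(2, V))) (Function('r')(V) = Add(7, Mul(Add(Pow(V, 2), -14), Add(2, V))) = Add(7, Mul(Add(-14, Pow(V, 2)), Add(2, V))))
Mul(-232, Add(Function('r')(Z), -539)) = Mul(-232, Add(Add(-21, Pow(6, 3), Mul(-14, 6), Mul(2, Pow(6, 2))), -539)) = Mul(-232, Add(Add(-21, 216, -84, Mul(2, 36)), -539)) = Mul(-232, Add(Add(-21, 216, -84, 72), -539)) = Mul(-232, Add(183, -539)) = Mul(-232, -356) = 82592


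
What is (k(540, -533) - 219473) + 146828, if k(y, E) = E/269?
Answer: -19542038/269 ≈ -72647.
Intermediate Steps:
k(y, E) = E/269 (k(y, E) = E*(1/269) = E/269)
(k(540, -533) - 219473) + 146828 = ((1/269)*(-533) - 219473) + 146828 = (-533/269 - 219473) + 146828 = -59038770/269 + 146828 = -19542038/269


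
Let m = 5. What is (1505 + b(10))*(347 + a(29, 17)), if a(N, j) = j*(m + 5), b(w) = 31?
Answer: 794112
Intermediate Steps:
a(N, j) = 10*j (a(N, j) = j*(5 + 5) = j*10 = 10*j)
(1505 + b(10))*(347 + a(29, 17)) = (1505 + 31)*(347 + 10*17) = 1536*(347 + 170) = 1536*517 = 794112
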